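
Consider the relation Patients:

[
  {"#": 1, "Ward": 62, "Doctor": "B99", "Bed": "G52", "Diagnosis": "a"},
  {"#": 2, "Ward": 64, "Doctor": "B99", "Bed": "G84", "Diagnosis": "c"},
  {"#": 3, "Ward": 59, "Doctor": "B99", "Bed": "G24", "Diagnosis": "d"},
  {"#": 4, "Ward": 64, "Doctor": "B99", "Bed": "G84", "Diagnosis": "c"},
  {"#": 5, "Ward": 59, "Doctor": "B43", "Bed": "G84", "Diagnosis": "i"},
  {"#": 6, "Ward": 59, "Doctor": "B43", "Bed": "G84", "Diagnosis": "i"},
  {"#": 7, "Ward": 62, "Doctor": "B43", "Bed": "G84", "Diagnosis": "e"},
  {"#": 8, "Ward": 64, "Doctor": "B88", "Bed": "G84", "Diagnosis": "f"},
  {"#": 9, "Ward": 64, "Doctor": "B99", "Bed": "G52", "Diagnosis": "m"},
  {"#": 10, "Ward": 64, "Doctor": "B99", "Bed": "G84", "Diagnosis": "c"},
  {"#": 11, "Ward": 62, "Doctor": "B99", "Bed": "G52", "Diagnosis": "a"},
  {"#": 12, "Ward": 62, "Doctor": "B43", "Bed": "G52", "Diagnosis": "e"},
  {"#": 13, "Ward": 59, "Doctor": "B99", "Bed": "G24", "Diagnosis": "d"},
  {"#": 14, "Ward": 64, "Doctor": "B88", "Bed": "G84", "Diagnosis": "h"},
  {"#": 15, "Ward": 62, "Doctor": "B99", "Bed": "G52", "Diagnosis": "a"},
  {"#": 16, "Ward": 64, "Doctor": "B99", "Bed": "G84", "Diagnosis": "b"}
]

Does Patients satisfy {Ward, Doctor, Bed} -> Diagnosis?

(Ward=62, Doctor=B99, Bed=G52): rows 1, 11, 15 → Diagnosis = a, a, a ✓
(Ward=64, Doctor=B99, Bed=G84): rows 2, 4, 10, 16 → Diagnosis takes values {c, b} — violation
(Ward=59, Doctor=B99, Bed=G24): rows 3, 13 → Diagnosis = d, d ✓
(Ward=59, Doctor=B43, Bed=G84): rows 5, 6 → Diagnosis = i, i ✓
(Ward=62, Doctor=B43, Bed=G84): row 7 → Diagnosis = e ✓
(Ward=64, Doctor=B88, Bed=G84): rows 8, 14 → Diagnosis takes values {f, h} — violation
(Ward=64, Doctor=B99, Bed=G52): row 9 → Diagnosis = m ✓
(Ward=62, Doctor=B43, Bed=G52): row 12 → Diagnosis = e ✓
Two rows agree on {Ward, Doctor, Bed} but differ on Diagnosis, so {Ward, Doctor, Bed} -> Diagnosis does not hold.

No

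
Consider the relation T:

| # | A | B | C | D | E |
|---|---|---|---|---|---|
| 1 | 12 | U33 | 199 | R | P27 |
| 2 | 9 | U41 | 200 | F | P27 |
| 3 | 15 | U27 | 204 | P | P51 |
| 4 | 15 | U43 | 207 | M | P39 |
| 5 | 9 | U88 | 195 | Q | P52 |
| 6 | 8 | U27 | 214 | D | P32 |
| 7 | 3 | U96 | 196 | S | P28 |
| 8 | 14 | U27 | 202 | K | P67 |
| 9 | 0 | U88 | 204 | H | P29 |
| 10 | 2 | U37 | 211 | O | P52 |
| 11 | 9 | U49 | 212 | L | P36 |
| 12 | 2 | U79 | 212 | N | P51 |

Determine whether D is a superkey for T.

Yes

All 12 rows have distinct D values, so D → (all attributes) holds and D is a superkey.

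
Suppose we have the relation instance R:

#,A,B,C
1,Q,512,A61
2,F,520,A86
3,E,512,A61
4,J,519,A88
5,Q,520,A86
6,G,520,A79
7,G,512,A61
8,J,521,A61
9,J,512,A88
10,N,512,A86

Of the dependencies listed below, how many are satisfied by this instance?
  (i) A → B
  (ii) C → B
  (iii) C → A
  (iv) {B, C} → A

0

(i) A → B: A=Q: rows 1, 5 → B takes values {512, 520} — violation; A=J: rows 4, 8, 9 → B takes values {519, 521, 512} — violation; A=G: rows 6, 7 → B takes values {520, 512} — violation — fails.
(ii) C → B: C=A61: rows 1, 3, 7, 8 → B takes values {512, 521} — violation; C=A86: rows 2, 5, 10 → B takes values {520, 512} — violation; C=A88: rows 4, 9 → B takes values {519, 512} — violation — fails.
(iii) C → A: C=A61: rows 1, 3, 7, 8 → A takes values {Q, E, G, J} — violation; C=A86: rows 2, 5, 10 → A takes values {F, Q, N} — violation — fails.
(iv) {B, C} → A: (B=512, C=A61): rows 1, 3, 7 → A takes values {Q, E, G} — violation; (B=520, C=A86): rows 2, 5 → A takes values {F, Q} — violation — fails.
None of the 4 dependencies hold.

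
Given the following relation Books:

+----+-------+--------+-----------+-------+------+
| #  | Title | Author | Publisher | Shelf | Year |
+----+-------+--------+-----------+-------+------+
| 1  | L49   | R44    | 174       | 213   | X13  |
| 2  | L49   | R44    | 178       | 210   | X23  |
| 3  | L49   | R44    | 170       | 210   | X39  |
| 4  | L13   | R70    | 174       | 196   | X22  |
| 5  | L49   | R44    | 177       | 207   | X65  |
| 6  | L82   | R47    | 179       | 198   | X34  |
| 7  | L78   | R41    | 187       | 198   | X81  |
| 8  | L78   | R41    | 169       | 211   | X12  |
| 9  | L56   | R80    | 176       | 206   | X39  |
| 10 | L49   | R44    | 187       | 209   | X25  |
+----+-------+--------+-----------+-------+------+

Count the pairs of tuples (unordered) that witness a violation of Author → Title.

0

Author=R44: all 5 rows agree on Title — 0 pairs.
Author=R41: all 2 rows agree on Title — 0 pairs.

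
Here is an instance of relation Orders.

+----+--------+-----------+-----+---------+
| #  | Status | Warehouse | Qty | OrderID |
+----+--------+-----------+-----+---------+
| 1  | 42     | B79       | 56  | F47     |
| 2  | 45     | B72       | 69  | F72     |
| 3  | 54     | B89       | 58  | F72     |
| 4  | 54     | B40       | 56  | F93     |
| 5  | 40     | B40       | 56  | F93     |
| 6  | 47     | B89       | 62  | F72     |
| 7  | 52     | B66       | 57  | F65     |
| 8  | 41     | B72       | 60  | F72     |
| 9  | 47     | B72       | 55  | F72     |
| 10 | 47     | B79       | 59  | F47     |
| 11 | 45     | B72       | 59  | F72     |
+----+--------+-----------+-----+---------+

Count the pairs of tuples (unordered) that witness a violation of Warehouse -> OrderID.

0

Warehouse=B79: all 2 rows agree on OrderID — 0 pairs.
Warehouse=B72: all 4 rows agree on OrderID — 0 pairs.
Warehouse=B89: all 2 rows agree on OrderID — 0 pairs.
Warehouse=B40: all 2 rows agree on OrderID — 0 pairs.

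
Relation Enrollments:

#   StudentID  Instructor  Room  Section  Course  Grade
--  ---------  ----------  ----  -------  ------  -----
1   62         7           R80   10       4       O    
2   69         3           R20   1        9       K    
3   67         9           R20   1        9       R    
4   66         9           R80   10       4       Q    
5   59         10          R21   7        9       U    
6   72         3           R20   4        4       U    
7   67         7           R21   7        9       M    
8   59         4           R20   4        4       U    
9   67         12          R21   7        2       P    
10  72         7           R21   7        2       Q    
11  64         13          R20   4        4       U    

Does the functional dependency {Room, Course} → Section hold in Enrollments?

Yes

(Room=R80, Course=4): rows 1, 4 → Section = 10, 10 ✓
(Room=R20, Course=9): rows 2, 3 → Section = 1, 1 ✓
(Room=R21, Course=9): rows 5, 7 → Section = 7, 7 ✓
(Room=R20, Course=4): rows 6, 8, 11 → Section = 4, 4, 4 ✓
(Room=R21, Course=2): rows 9, 10 → Section = 7, 7 ✓
Every {Room, Course} value is associated with a single Section value, so {Room, Course} → Section holds.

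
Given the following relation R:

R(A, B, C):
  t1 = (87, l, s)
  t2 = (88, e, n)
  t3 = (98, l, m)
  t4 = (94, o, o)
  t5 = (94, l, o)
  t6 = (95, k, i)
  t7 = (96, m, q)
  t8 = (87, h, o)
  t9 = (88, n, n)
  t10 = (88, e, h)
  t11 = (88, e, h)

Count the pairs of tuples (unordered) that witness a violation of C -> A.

2

C=n: all 2 rows agree on A — 0 pairs.
C=o: violating pairs (4,8), (5,8) — 2 pairs.
C=h: all 2 rows agree on A — 0 pairs.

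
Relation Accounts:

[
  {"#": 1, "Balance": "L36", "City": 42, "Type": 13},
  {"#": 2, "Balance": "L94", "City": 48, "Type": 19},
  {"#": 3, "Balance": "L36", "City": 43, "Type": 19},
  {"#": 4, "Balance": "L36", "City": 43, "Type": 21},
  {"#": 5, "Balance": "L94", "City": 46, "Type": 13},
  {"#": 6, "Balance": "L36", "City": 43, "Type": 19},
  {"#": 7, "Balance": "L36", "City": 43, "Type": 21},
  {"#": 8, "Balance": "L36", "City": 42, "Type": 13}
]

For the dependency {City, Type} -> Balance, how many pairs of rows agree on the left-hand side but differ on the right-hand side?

(City=42, Type=13): all 2 rows agree on Balance — 0 pairs.
(City=43, Type=19): all 2 rows agree on Balance — 0 pairs.
(City=43, Type=21): all 2 rows agree on Balance — 0 pairs.

0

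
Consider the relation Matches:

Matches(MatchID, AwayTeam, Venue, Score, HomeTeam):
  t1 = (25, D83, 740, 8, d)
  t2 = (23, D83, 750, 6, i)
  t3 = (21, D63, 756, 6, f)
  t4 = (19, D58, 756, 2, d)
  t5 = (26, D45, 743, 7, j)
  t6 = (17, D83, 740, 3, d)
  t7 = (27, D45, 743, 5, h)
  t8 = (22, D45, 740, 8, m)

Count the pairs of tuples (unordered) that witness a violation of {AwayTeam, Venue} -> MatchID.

(AwayTeam=D83, Venue=740): violating pairs (1,6) — 1 pair.
(AwayTeam=D45, Venue=743): violating pairs (5,7) — 1 pair.

2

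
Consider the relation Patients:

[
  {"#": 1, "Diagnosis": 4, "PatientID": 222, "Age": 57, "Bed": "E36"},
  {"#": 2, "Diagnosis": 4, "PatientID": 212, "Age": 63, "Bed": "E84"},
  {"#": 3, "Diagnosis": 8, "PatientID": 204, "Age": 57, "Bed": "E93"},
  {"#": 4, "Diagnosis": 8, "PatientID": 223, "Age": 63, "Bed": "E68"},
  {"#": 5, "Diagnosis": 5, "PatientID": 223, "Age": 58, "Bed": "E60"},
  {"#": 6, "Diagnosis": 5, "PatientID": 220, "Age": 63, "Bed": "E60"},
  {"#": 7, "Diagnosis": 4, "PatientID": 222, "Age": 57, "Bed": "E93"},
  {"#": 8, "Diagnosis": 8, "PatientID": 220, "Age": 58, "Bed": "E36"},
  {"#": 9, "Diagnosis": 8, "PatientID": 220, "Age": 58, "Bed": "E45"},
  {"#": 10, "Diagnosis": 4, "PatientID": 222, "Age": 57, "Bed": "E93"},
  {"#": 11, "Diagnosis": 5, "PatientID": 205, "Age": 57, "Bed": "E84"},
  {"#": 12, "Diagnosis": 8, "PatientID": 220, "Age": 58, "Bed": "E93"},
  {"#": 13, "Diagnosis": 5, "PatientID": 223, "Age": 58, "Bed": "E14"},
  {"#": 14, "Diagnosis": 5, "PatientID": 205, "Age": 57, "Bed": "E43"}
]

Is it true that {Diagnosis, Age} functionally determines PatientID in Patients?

Yes

(Diagnosis=4, Age=57): rows 1, 7, 10 → PatientID = 222, 222, 222 ✓
(Diagnosis=4, Age=63): row 2 → PatientID = 212 ✓
(Diagnosis=8, Age=57): row 3 → PatientID = 204 ✓
(Diagnosis=8, Age=63): row 4 → PatientID = 223 ✓
(Diagnosis=5, Age=58): rows 5, 13 → PatientID = 223, 223 ✓
(Diagnosis=5, Age=63): row 6 → PatientID = 220 ✓
(Diagnosis=8, Age=58): rows 8, 9, 12 → PatientID = 220, 220, 220 ✓
(Diagnosis=5, Age=57): rows 11, 14 → PatientID = 205, 205 ✓
Every {Diagnosis, Age} value is associated with a single PatientID value, so {Diagnosis, Age} → PatientID holds.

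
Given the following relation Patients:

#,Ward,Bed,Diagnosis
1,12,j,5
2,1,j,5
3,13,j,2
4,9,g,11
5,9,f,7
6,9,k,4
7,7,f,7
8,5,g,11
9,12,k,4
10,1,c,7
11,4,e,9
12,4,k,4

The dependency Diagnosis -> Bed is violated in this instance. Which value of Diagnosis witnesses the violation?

Diagnosis=5: rows 1, 2 → Bed = j, j ✓
Diagnosis=2: row 3 → Bed = j ✓
Diagnosis=11: rows 4, 8 → Bed = g, g ✓
Diagnosis=7: rows 5, 7, 10 → Bed takes values {f, c} — violation
Diagnosis=4: rows 6, 9, 12 → Bed = k, k, k ✓
Diagnosis=9: row 11 → Bed = e ✓
The only Diagnosis value with inconsistent Bed is Diagnosis=7.

7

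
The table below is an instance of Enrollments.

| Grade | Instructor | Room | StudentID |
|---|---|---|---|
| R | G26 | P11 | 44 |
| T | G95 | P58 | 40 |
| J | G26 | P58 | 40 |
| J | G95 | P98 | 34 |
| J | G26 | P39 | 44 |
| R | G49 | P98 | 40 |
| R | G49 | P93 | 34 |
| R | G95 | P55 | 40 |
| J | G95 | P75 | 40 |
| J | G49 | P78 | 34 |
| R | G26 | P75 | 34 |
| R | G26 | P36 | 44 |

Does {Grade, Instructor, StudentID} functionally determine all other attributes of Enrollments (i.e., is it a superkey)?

No

Two distinct rows share (Grade=R, Instructor=G26, StudentID=44), so {Grade, Instructor, StudentID} does not determine every attribute — not a superkey.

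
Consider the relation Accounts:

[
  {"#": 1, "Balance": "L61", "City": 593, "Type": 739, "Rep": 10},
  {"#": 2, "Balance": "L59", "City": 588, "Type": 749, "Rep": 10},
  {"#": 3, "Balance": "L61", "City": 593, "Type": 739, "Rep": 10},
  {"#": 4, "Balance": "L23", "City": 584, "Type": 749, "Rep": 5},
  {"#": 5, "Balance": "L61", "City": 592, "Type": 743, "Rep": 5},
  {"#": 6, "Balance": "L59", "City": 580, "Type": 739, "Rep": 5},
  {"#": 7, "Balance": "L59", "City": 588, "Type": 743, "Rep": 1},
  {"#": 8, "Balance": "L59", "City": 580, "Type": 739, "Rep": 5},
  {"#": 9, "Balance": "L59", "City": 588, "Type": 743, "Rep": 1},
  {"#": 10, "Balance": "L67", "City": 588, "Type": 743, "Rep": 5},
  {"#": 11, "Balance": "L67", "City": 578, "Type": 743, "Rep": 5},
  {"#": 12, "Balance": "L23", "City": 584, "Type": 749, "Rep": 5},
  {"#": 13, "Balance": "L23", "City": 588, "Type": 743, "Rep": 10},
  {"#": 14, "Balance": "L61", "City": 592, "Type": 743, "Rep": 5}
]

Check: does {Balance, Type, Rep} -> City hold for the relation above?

No

(Balance=L61, Type=739, Rep=10): rows 1, 3 → City = 593, 593 ✓
(Balance=L59, Type=749, Rep=10): row 2 → City = 588 ✓
(Balance=L23, Type=749, Rep=5): rows 4, 12 → City = 584, 584 ✓
(Balance=L61, Type=743, Rep=5): rows 5, 14 → City = 592, 592 ✓
(Balance=L59, Type=739, Rep=5): rows 6, 8 → City = 580, 580 ✓
(Balance=L59, Type=743, Rep=1): rows 7, 9 → City = 588, 588 ✓
(Balance=L67, Type=743, Rep=5): rows 10, 11 → City takes values {588, 578} — violation
(Balance=L23, Type=743, Rep=10): row 13 → City = 588 ✓
Two rows agree on {Balance, Type, Rep} but differ on City, so {Balance, Type, Rep} -> City does not hold.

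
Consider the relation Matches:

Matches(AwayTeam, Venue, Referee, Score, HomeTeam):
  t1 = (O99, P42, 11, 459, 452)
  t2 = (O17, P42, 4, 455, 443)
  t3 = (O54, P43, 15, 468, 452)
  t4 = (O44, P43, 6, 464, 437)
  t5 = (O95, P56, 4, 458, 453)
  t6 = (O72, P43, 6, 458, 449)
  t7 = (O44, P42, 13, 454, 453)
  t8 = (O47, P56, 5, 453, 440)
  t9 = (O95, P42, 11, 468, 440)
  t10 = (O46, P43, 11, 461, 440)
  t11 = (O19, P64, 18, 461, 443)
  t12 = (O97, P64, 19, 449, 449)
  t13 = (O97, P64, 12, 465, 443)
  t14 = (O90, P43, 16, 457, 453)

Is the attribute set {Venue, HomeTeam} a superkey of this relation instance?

Rows 11 and 13 have the same {Venue, HomeTeam} value (Venue=P64, HomeTeam=443) but are distinct tuples, so {Venue, HomeTeam} does not determine every attribute — not a superkey.

No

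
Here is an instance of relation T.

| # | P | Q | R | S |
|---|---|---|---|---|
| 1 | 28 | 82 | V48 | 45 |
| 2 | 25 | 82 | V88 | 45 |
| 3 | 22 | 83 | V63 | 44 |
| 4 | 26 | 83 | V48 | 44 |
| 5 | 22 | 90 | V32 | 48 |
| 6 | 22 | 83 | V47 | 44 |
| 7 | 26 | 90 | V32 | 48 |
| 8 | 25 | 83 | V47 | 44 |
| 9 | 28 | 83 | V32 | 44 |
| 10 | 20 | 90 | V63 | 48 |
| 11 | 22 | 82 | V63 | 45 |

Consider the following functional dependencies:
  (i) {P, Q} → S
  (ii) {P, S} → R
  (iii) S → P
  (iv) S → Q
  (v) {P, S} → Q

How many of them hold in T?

3

(i) {P, Q} → S: every LHS value maps to a single RHS value — holds.
(ii) {P, S} → R: (P=22, S=44): rows 3, 6 → R takes values {V63, V47} — violation — fails.
(iii) S → P: S=45: rows 1, 2, 11 → P takes values {28, 25, 22} — violation; S=44: rows 3, 4, 6, 8, 9 → P takes values {22, 26, 25, 28} — violation; S=48: rows 5, 7, 10 → P takes values {22, 26, 20} — violation — fails.
(iv) S → Q: every LHS value maps to a single RHS value — holds.
(v) {P, S} → Q: every LHS value maps to a single RHS value — holds.
3 of the 5 dependencies hold.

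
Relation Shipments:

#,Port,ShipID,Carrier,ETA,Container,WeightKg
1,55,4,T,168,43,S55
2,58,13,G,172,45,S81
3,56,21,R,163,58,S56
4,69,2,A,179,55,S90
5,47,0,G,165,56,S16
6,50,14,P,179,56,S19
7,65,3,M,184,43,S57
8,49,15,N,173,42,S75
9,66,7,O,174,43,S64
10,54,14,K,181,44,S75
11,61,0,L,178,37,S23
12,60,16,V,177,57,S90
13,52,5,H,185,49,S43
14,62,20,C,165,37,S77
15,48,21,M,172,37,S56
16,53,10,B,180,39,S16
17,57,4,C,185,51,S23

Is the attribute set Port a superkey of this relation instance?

Yes

All 17 rows have distinct Port values, so Port → (all attributes) holds and Port is a superkey.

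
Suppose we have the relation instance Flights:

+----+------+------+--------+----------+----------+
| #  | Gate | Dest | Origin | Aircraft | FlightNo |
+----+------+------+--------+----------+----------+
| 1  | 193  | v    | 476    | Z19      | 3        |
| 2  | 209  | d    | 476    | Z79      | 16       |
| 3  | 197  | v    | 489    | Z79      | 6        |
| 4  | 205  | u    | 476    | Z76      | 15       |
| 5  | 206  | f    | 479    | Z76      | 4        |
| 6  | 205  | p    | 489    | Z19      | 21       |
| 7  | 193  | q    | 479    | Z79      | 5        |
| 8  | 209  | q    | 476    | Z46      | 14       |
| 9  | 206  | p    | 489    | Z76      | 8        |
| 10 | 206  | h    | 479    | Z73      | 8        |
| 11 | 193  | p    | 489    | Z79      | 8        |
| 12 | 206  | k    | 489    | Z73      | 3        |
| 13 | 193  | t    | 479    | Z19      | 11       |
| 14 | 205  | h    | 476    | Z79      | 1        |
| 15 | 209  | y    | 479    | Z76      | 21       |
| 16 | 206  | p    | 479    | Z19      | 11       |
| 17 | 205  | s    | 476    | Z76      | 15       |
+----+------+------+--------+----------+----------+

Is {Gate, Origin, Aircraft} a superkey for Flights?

No

Rows 4 and 17 have the same {Gate, Origin, Aircraft} value (Gate=205, Origin=476, Aircraft=Z76) but are distinct tuples, so {Gate, Origin, Aircraft} does not determine every attribute — not a superkey.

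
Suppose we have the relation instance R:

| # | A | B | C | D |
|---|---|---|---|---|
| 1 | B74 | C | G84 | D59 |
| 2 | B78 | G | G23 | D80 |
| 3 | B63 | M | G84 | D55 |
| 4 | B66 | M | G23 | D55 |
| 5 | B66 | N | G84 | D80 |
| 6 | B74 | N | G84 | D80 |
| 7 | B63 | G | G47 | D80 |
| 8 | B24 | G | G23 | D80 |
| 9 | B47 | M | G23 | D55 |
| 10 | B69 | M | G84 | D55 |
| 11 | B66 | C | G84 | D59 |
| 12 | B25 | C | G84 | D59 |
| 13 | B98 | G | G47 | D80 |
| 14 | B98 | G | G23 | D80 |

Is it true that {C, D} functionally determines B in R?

Yes

(C=G84, D=D59): rows 1, 11, 12 → B = C, C, C ✓
(C=G23, D=D80): rows 2, 8, 14 → B = G, G, G ✓
(C=G84, D=D55): rows 3, 10 → B = M, M ✓
(C=G23, D=D55): rows 4, 9 → B = M, M ✓
(C=G84, D=D80): rows 5, 6 → B = N, N ✓
(C=G47, D=D80): rows 7, 13 → B = G, G ✓
Every {C, D} value is associated with a single B value, so {C, D} -> B holds.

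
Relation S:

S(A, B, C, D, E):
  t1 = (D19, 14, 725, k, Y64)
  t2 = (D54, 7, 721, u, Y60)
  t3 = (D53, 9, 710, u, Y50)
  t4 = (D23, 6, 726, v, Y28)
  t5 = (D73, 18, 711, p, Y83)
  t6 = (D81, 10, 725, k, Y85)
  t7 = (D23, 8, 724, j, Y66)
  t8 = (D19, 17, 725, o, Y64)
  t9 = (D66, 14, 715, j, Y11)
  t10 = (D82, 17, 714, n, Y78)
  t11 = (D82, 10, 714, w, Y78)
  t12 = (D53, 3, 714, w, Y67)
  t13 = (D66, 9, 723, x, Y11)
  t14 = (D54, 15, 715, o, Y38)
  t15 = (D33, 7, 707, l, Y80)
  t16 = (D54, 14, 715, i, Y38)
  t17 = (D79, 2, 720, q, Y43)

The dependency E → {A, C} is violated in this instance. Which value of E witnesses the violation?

Y11

E=Y64: rows 1, 8 → {A,C} = (D19, 725), (D19, 725) ✓
E=Y60: row 2 → {A,C} = (D54, 721) ✓
E=Y50: row 3 → {A,C} = (D53, 710) ✓
E=Y28: row 4 → {A,C} = (D23, 726) ✓
E=Y83: row 5 → {A,C} = (D73, 711) ✓
E=Y85: row 6 → {A,C} = (D81, 725) ✓
E=Y66: row 7 → {A,C} = (D23, 724) ✓
E=Y11: rows 9, 13 → {A,C} takes values {(D66, 715), (D66, 723)} — violation
E=Y78: rows 10, 11 → {A,C} = (D82, 714), (D82, 714) ✓
E=Y67: row 12 → {A,C} = (D53, 714) ✓
E=Y38: rows 14, 16 → {A,C} = (D54, 715), (D54, 715) ✓
E=Y80: row 15 → {A,C} = (D33, 707) ✓
E=Y43: row 17 → {A,C} = (D79, 720) ✓
The only E value with inconsistent RHS is E=Y11.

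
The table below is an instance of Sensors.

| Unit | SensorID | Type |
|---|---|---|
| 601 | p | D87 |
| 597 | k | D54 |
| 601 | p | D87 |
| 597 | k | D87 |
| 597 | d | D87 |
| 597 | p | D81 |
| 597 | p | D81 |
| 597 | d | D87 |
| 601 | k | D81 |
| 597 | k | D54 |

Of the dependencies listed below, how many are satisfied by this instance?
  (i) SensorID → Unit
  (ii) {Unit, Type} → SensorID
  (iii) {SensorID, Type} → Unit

(i) SensorID → Unit: SensorID=p: 4 rows → Unit takes values {601, 597} — violation; SensorID=k: 4 rows → Unit takes values {597, 601} — violation — fails.
(ii) {Unit, Type} → SensorID: (Unit=597, Type=D87): 3 rows → SensorID takes values {k, d} — violation — fails.
(iii) {SensorID, Type} → Unit: every LHS value maps to a single RHS value — holds.
1 of the 3 dependencies holds.

1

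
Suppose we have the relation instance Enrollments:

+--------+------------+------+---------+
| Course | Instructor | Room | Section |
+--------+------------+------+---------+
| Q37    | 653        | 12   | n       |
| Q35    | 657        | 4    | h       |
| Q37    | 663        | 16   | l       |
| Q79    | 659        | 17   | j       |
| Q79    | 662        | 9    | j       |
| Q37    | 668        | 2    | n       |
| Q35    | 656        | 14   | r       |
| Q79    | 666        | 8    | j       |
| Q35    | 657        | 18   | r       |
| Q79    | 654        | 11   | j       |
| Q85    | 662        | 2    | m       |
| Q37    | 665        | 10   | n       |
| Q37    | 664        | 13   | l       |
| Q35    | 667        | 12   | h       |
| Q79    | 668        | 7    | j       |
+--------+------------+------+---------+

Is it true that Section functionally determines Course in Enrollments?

Section=n: 3 rows → Course = Q37, Q37, Q37 ✓
Section=h: 2 rows → Course = Q35, Q35 ✓
Section=l: 2 rows → Course = Q37, Q37 ✓
Section=j: 5 rows → Course = Q79, Q79, Q79, Q79, Q79 ✓
Section=r: 2 rows → Course = Q35, Q35 ✓
Section=m: 1 row → Course = Q85 ✓
Every Section value is associated with a single Course value, so Section -> Course holds.

Yes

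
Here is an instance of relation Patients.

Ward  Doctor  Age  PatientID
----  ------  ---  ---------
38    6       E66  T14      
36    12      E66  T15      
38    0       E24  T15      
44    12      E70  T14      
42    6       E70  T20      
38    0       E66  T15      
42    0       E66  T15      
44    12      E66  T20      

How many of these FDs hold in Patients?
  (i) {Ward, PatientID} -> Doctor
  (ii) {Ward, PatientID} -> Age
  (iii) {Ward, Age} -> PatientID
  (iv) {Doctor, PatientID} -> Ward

(i) {Ward, PatientID} -> Doctor: every LHS value maps to a single RHS value — holds.
(ii) {Ward, PatientID} -> Age: (Ward=38, PatientID=T15): 2 rows → Age takes values {E24, E66} — violation — fails.
(iii) {Ward, Age} -> PatientID: (Ward=38, Age=E66): 2 rows → PatientID takes values {T14, T15} — violation — fails.
(iv) {Doctor, PatientID} -> Ward: (Doctor=0, PatientID=T15): 3 rows → Ward takes values {38, 42} — violation — fails.
1 of the 4 dependencies holds.

1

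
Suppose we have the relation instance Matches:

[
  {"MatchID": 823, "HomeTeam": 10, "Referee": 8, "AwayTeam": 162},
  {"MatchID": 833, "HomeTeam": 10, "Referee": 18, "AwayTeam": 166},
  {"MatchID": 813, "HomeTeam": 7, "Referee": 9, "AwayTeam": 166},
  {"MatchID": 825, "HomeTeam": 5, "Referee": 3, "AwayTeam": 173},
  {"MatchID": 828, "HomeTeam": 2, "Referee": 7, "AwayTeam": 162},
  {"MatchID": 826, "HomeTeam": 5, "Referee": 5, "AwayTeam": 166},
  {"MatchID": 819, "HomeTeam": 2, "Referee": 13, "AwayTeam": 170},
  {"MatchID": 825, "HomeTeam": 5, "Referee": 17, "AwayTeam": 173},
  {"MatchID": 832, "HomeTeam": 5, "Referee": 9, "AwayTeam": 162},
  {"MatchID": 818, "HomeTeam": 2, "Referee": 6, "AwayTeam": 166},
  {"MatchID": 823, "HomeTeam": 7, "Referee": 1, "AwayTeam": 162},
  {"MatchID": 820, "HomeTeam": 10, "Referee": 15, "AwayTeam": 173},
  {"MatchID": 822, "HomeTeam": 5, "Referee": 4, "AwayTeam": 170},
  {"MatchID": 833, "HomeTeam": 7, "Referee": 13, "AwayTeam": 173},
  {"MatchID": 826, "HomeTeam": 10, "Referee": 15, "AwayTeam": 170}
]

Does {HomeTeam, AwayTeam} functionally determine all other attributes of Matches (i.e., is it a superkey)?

No

Two distinct rows share (HomeTeam=5, AwayTeam=173), so {HomeTeam, AwayTeam} does not determine every attribute — not a superkey.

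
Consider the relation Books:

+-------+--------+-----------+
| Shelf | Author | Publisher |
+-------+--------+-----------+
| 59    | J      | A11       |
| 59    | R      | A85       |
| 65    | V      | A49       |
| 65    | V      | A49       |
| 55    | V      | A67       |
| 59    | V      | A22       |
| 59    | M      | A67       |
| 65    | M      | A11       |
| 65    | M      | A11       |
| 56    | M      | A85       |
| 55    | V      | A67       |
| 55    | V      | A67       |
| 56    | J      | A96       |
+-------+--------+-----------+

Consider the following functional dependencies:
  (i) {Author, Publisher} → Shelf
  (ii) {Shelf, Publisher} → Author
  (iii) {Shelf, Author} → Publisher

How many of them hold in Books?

(i) {Author, Publisher} → Shelf: every LHS value maps to a single RHS value — holds.
(ii) {Shelf, Publisher} → Author: every LHS value maps to a single RHS value — holds.
(iii) {Shelf, Author} → Publisher: every LHS value maps to a single RHS value — holds.
3 of the 3 dependencies hold.

3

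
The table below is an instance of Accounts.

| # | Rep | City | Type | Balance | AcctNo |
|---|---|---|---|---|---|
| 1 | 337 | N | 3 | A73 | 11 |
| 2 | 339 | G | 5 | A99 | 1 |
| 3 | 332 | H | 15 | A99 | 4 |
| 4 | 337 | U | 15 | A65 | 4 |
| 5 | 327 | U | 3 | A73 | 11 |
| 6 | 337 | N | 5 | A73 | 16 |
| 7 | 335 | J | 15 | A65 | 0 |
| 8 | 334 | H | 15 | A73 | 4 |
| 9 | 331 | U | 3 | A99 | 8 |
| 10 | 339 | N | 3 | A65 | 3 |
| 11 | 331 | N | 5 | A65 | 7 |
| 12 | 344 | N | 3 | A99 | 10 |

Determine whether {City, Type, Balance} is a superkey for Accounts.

All 12 rows have distinct {City, Type, Balance} values, so {City, Type, Balance} → (all attributes) holds and {City, Type, Balance} is a superkey.

Yes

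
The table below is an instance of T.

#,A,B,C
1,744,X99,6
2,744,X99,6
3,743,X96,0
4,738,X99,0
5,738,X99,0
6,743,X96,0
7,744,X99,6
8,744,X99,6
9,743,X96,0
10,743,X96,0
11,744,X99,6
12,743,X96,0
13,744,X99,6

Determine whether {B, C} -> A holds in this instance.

(B=X99, C=6): rows 1, 2, 7, 8, 11, 13 → A = 744, 744, 744, 744, 744, 744 ✓
(B=X96, C=0): rows 3, 6, 9, 10, 12 → A = 743, 743, 743, 743, 743 ✓
(B=X99, C=0): rows 4, 5 → A = 738, 738 ✓
Every {B, C} value is associated with a single A value, so {B, C} -> A holds.

Yes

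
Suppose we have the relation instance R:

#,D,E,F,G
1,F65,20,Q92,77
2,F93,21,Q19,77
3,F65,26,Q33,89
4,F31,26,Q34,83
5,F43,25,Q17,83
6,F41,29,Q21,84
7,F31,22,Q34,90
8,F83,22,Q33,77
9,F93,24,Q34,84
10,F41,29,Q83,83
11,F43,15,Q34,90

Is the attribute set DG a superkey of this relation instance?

Yes

All 11 rows have distinct DG values, so DG → (all attributes) holds and DG is a superkey.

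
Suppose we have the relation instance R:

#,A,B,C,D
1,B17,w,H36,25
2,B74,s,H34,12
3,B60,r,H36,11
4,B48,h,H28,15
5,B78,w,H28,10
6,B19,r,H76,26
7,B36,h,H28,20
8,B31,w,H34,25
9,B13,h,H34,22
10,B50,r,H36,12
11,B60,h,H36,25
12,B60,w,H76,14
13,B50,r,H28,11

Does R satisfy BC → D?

No

(B=w, C=H36): row 1 → D = 25 ✓
(B=s, C=H34): row 2 → D = 12 ✓
(B=r, C=H36): rows 3, 10 → D takes values {11, 12} — violation
(B=h, C=H28): rows 4, 7 → D takes values {15, 20} — violation
(B=w, C=H28): row 5 → D = 10 ✓
(B=r, C=H76): row 6 → D = 26 ✓
(B=w, C=H34): row 8 → D = 25 ✓
(B=h, C=H34): row 9 → D = 22 ✓
(B=h, C=H36): row 11 → D = 25 ✓
(B=w, C=H76): row 12 → D = 14 ✓
(B=r, C=H28): row 13 → D = 11 ✓
Two rows agree on BC but differ on D, so BC → D does not hold.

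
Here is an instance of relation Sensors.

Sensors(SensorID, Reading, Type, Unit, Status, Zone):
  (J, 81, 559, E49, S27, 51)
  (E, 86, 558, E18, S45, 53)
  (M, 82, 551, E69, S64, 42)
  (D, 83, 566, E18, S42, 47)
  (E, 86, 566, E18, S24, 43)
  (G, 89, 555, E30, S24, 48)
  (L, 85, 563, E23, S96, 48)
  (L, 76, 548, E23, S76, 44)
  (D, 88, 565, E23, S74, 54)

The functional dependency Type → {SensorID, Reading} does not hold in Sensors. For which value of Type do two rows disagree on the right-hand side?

566

Type=559: 1 row → {SensorID,Reading} = (J, 81) ✓
Type=558: 1 row → {SensorID,Reading} = (E, 86) ✓
Type=551: 1 row → {SensorID,Reading} = (M, 82) ✓
Type=566: 2 rows → {SensorID,Reading} takes values {(D, 83), (E, 86)} — violation
Type=555: 1 row → {SensorID,Reading} = (G, 89) ✓
Type=563: 1 row → {SensorID,Reading} = (L, 85) ✓
Type=548: 1 row → {SensorID,Reading} = (L, 76) ✓
Type=565: 1 row → {SensorID,Reading} = (D, 88) ✓
The only Type value with inconsistent RHS is Type=566.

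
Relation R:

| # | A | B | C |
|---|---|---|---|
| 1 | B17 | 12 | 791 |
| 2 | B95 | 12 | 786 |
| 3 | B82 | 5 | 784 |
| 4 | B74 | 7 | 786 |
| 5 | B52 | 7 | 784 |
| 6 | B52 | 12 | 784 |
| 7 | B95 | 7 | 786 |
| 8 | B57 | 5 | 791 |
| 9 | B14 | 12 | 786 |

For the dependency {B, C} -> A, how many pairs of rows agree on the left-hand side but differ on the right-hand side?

(B=12, C=786): violating pairs (2,9) — 1 pair.
(B=7, C=786): violating pairs (4,7) — 1 pair.

2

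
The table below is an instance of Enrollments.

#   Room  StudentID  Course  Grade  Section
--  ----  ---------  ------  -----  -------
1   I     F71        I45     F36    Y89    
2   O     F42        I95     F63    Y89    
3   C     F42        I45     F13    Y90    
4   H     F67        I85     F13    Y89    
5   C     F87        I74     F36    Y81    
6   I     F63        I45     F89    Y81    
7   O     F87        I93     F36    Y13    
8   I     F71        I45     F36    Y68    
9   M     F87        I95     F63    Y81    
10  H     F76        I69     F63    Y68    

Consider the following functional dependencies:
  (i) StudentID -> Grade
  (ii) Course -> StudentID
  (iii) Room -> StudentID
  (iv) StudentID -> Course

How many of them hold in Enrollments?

0

(i) StudentID -> Grade: StudentID=F42: rows 2, 3 → Grade takes values {F63, F13} — violation; StudentID=F87: rows 5, 7, 9 → Grade takes values {F36, F63} — violation — fails.
(ii) Course -> StudentID: Course=I45: rows 1, 3, 6, 8 → StudentID takes values {F71, F42, F63} — violation; Course=I95: rows 2, 9 → StudentID takes values {F42, F87} — violation — fails.
(iii) Room -> StudentID: Room=I: rows 1, 6, 8 → StudentID takes values {F71, F63} — violation; Room=O: rows 2, 7 → StudentID takes values {F42, F87} — violation; Room=C: rows 3, 5 → StudentID takes values {F42, F87} — violation; Room=H: rows 4, 10 → StudentID takes values {F67, F76} — violation — fails.
(iv) StudentID -> Course: StudentID=F42: rows 2, 3 → Course takes values {I95, I45} — violation; StudentID=F87: rows 5, 7, 9 → Course takes values {I74, I93, I95} — violation — fails.
None of the 4 dependencies hold.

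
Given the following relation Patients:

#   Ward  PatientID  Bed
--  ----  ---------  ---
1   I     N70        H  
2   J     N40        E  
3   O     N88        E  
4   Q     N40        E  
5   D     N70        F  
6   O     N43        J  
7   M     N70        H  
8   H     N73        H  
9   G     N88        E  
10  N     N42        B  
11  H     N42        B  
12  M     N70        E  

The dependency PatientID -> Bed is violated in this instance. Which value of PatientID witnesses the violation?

N70

PatientID=N70: rows 1, 5, 7, 12 → Bed takes values {H, F, E} — violation
PatientID=N40: rows 2, 4 → Bed = E, E ✓
PatientID=N88: rows 3, 9 → Bed = E, E ✓
PatientID=N43: row 6 → Bed = J ✓
PatientID=N73: row 8 → Bed = H ✓
PatientID=N42: rows 10, 11 → Bed = B, B ✓
The only PatientID value with inconsistent Bed is PatientID=N70.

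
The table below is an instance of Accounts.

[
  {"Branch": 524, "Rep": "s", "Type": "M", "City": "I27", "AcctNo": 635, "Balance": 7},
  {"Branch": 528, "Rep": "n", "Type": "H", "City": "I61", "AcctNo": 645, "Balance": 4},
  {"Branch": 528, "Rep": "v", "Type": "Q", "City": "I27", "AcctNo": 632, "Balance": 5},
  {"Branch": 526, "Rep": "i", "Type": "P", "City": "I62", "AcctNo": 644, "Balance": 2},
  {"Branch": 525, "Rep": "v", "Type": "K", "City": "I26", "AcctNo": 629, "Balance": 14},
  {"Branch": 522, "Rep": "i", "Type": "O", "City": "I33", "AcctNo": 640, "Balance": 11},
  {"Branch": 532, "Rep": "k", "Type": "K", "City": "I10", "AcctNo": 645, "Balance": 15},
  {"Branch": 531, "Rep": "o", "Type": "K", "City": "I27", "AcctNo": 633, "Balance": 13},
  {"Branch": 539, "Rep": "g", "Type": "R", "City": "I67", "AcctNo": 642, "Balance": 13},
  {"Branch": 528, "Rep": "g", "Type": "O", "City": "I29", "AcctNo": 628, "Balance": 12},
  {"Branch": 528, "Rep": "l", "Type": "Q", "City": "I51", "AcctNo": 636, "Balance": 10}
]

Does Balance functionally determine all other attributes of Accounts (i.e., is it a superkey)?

Two distinct rows share Balance=13, so Balance does not determine every attribute — not a superkey.

No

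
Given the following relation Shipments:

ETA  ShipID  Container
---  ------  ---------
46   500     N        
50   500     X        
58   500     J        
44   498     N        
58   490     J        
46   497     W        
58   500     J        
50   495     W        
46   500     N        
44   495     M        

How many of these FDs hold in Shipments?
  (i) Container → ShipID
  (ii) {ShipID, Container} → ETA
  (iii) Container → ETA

(i) Container → ShipID: Container=N: 3 rows → ShipID takes values {500, 498} — violation; Container=J: 3 rows → ShipID takes values {500, 490} — violation; Container=W: 2 rows → ShipID takes values {497, 495} — violation — fails.
(ii) {ShipID, Container} → ETA: every LHS value maps to a single RHS value — holds.
(iii) Container → ETA: Container=N: 3 rows → ETA takes values {46, 44} — violation; Container=W: 2 rows → ETA takes values {46, 50} — violation — fails.
1 of the 3 dependencies holds.

1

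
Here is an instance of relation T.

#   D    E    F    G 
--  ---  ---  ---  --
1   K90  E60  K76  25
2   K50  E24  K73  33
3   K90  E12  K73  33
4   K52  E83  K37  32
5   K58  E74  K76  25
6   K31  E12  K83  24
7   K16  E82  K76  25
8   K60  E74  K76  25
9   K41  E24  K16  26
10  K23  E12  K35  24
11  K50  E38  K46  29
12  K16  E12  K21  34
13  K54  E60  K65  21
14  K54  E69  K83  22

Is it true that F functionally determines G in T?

No

F=K76: rows 1, 5, 7, 8 → G = 25, 25, 25, 25 ✓
F=K73: rows 2, 3 → G = 33, 33 ✓
F=K37: row 4 → G = 32 ✓
F=K83: rows 6, 14 → G takes values {24, 22} — violation
F=K16: row 9 → G = 26 ✓
F=K35: row 10 → G = 24 ✓
F=K46: row 11 → G = 29 ✓
F=K21: row 12 → G = 34 ✓
F=K65: row 13 → G = 21 ✓
Two rows agree on F but differ on G, so F → G does not hold.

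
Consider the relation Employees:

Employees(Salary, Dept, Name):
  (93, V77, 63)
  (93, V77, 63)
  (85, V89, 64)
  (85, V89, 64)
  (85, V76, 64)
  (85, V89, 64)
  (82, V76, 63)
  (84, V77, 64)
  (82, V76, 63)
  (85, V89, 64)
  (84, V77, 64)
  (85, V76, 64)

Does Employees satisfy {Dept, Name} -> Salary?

(Dept=V77, Name=63): 2 rows → Salary = 93, 93 ✓
(Dept=V89, Name=64): 4 rows → Salary = 85, 85, 85, 85 ✓
(Dept=V76, Name=64): 2 rows → Salary = 85, 85 ✓
(Dept=V76, Name=63): 2 rows → Salary = 82, 82 ✓
(Dept=V77, Name=64): 2 rows → Salary = 84, 84 ✓
Every {Dept, Name} value is associated with a single Salary value, so {Dept, Name} -> Salary holds.

Yes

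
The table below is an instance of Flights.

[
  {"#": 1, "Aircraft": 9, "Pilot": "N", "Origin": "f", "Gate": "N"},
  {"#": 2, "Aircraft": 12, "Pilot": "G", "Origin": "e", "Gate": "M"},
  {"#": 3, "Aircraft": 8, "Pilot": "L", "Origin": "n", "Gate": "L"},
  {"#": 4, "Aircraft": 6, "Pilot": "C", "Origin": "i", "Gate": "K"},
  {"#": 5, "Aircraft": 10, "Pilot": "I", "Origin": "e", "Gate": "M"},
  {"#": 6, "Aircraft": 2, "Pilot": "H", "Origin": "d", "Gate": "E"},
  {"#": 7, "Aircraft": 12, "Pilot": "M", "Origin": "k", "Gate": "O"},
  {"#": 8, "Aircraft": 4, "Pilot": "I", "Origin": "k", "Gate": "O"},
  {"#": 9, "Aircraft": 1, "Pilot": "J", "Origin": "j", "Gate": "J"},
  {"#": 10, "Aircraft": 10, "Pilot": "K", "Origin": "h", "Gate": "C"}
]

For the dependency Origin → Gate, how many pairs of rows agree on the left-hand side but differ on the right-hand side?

Origin=e: all 2 rows agree on Gate — 0 pairs.
Origin=k: all 2 rows agree on Gate — 0 pairs.

0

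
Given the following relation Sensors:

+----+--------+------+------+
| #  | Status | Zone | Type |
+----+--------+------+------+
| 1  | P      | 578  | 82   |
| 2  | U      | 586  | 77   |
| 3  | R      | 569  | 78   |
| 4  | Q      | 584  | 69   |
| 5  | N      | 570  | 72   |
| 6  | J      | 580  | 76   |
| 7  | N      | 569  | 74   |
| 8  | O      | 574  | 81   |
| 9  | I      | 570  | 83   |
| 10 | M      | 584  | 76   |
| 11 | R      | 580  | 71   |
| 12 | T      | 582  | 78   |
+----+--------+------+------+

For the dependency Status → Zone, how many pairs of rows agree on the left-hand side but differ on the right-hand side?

Status=R: violating pairs (3,11) — 1 pair.
Status=N: violating pairs (5,7) — 1 pair.

2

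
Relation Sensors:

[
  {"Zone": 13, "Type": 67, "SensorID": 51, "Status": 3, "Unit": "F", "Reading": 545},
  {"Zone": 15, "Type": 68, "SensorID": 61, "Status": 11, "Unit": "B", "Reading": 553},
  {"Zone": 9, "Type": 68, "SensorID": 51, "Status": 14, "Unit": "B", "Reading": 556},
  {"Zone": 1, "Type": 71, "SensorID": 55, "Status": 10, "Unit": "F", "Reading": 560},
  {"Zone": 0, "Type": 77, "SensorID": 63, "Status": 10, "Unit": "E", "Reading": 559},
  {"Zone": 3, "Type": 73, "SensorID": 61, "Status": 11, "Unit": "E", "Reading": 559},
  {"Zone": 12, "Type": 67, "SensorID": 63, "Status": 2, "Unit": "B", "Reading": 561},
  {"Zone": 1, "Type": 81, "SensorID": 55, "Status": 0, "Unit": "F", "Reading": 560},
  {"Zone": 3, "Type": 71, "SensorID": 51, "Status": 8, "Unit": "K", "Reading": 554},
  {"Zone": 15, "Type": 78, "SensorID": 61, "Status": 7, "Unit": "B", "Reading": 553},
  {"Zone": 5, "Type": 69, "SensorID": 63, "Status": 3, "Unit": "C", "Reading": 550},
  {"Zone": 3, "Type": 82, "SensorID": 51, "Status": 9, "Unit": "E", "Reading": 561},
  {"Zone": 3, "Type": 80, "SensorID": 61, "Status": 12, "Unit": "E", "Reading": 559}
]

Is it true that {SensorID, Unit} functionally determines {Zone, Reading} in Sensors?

Yes

(SensorID=51, Unit=F): 1 row → {Zone,Reading} = (13, 545) ✓
(SensorID=61, Unit=B): 2 rows → {Zone,Reading} = (15, 553), (15, 553) ✓
(SensorID=51, Unit=B): 1 row → {Zone,Reading} = (9, 556) ✓
(SensorID=55, Unit=F): 2 rows → {Zone,Reading} = (1, 560), (1, 560) ✓
(SensorID=63, Unit=E): 1 row → {Zone,Reading} = (0, 559) ✓
(SensorID=61, Unit=E): 2 rows → {Zone,Reading} = (3, 559), (3, 559) ✓
(SensorID=63, Unit=B): 1 row → {Zone,Reading} = (12, 561) ✓
(SensorID=51, Unit=K): 1 row → {Zone,Reading} = (3, 554) ✓
(SensorID=63, Unit=C): 1 row → {Zone,Reading} = (5, 550) ✓
(SensorID=51, Unit=E): 1 row → {Zone,Reading} = (3, 561) ✓
Every {SensorID, Unit} value is associated with a single {Zone, Reading} value, so {SensorID, Unit} → {Zone, Reading} holds.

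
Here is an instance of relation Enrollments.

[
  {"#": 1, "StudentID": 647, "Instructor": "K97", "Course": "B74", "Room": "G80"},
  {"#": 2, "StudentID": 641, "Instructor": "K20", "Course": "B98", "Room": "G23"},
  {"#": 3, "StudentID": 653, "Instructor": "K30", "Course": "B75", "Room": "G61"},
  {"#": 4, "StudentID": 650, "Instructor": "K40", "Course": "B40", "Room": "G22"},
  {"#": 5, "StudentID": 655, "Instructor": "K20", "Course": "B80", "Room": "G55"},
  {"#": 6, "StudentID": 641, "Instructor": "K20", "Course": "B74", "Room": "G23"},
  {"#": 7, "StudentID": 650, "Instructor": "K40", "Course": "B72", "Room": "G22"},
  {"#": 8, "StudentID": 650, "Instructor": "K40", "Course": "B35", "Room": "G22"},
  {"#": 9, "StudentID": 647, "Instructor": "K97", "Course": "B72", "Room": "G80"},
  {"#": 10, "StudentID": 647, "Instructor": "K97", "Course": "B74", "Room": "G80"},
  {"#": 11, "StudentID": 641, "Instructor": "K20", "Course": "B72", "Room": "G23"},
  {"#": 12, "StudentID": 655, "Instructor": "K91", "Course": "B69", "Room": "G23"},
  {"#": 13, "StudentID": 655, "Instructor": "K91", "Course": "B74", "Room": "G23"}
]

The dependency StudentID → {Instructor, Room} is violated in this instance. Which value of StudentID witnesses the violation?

StudentID=647: rows 1, 9, 10 → {Instructor,Room} = (K97, G80), (K97, G80), (K97, G80) ✓
StudentID=641: rows 2, 6, 11 → {Instructor,Room} = (K20, G23), (K20, G23), (K20, G23) ✓
StudentID=653: row 3 → {Instructor,Room} = (K30, G61) ✓
StudentID=650: rows 4, 7, 8 → {Instructor,Room} = (K40, G22), (K40, G22), (K40, G22) ✓
StudentID=655: rows 5, 12, 13 → {Instructor,Room} takes values {(K20, G55), (K91, G23)} — violation
The only StudentID value with inconsistent RHS is StudentID=655.

655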